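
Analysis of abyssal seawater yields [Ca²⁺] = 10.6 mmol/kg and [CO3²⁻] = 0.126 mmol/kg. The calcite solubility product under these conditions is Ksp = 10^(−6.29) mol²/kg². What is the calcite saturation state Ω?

Ω = 2.60

Ksp = 10^(−6.29) = 5.129×10^-7
Ω = [Ca²⁺][CO3²⁻]/Ksp = (10.6×10^-3)(0.126×10^-3) / 5.129×10^-7 = 2.60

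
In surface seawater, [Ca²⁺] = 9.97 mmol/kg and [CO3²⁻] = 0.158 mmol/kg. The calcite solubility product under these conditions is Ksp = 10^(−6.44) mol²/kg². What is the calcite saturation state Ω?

Ksp = 10^(−6.44) = 3.631×10^-7
Ω = [Ca²⁺][CO3²⁻]/Ksp = (9.97×10^-3)(0.158×10^-3) / 3.631×10^-7 = 4.34

Ω = 4.34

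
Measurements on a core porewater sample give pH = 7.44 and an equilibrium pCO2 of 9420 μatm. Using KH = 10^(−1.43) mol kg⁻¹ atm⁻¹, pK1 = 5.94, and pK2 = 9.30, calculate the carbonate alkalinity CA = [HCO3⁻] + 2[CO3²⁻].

[CO2*] = KH · pCO2 = 10^(−1.43) × 9420×10^-6 = 3.500×10^-4 mol/kg
α₀ = 1/(1 + K1/[H⁺] + K1K2/[H⁺]²) = 1/(1 + 10^+1.50 + 10^-0.36) = 0.03025
DIC = [CO2*]/α₀ = 3.500×10^-4 / 0.03025 = 11.57 mmol/kg
CA = (α₁ + 2α₂)·DIC = (0.9565 + 2×0.01320) × 11.57 = 11.4 mmol/kg

CA = 11.4 mmol/kg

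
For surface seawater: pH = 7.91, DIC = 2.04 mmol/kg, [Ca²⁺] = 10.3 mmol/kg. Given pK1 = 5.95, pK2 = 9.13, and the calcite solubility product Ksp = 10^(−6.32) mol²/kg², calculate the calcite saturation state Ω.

Ω = 2.47

α₂ = 1 / (1 + [H⁺]/K2 + [H⁺]²/(K1K2)) = 1 / (1 + 10^+1.22 + 10^-0.74)
   = 1 / (1 + 16.596 + 0.18197) = 1/17.778 = 0.05625
[CO3²⁻] = α₂ × DIC = 0.05625 × 2.04 = 0.1147 mmol/kg
Ksp = 10^(−6.32) = 4.786×10^-7
Ω = [Ca²⁺][CO3²⁻]/Ksp = (10.3×10^-3)(1.147×10^-4) / 4.786×10^-7 = 2.47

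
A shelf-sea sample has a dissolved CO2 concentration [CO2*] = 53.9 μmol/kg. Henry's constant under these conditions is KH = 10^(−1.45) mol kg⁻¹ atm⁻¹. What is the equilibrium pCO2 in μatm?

KH = 10^(−1.45) = 3.548×10^-2 mol kg⁻¹ atm⁻¹
pCO2 = [CO2*]/KH = 53.9×10^-6 / 3.548×10^-2 = 1.52×10^-3 atm = 1520 μatm

pCO2 = 1520 μatm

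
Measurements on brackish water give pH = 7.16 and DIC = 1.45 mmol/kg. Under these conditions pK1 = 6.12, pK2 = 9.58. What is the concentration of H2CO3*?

[CO2*] = 0.121 mmol/kg

α₀ = 1 / (1 + K1/[H⁺] + K1K2/[H⁺]²) = 1 / (1 + 10^+1.04 + 10^-1.38)
   = 1 / (1 + 10.965 + 0.041687) = 1/12.006 = 0.08329
[CO2*] = α₀ × DIC = 0.08329 × 1.45 = 0.121 mmol/kg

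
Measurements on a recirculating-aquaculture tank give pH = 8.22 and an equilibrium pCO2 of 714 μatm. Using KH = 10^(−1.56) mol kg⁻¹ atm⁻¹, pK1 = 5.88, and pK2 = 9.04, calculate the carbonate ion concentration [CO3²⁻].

[CO2*] = KH · pCO2 = 10^(−1.56) × 714×10^-6 = 1.967×10^-5 mol/kg
α₀ = 1/(1 + K1/[H⁺] + K1K2/[H⁺]²) = 1/(1 + 10^+2.34 + 10^+1.52) = 0.003954
DIC = [CO2*]/α₀ = 1.967×10^-5 / 0.003954 = 4.973 mmol/kg
[CO3²⁻] = α₂·DIC; α₂ = 0.1309, so [CO3²⁻] = 0.1309 × 4.973 = 0.651 mmol/kg

[CO3²⁻] = 0.651 mmol/kg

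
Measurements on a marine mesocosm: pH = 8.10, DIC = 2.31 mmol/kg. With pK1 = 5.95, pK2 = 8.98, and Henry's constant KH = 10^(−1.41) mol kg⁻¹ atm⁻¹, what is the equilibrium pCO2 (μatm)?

pCO2 = 369 μatm

α₀ = 1 / (1 + K1/[H⁺] + K1K2/[H⁺]²) = 1 / (1 + 10^+2.15 + 10^+1.27)
   = 1 / (1 + 141.25 + 18.621) = 1/160.87 = 0.006216
[CO2*] = α₀ × DIC = 0.006216 × 2.31 = 0.01436 mmol/kg = 14.36 μmol/kg
pCO2 = [CO2*]/KH = 1.436×10^-5 / 3.890×10^-2 = 369 μatm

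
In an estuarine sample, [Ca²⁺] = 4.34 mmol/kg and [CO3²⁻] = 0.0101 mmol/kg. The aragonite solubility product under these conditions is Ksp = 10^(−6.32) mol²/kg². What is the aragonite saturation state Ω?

Ω = 0.0916

Ksp = 10^(−6.32) = 4.786×10^-7
Ω = [Ca²⁺][CO3²⁻]/Ksp = (4.34×10^-3)(0.0101×10^-3) / 4.786×10^-7 = 0.0916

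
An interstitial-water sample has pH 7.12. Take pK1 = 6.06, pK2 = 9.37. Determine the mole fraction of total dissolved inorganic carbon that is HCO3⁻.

α₁ = 1 / (1 + [H⁺]/K1 + K2/[H⁺]) = 1 / (1 + 10^-1.06 + 10^-2.25)
   = 1 / (1 + 0.087096 + 0.0056234) = 1/1.0927 = 0.9151

α₁ = 0.915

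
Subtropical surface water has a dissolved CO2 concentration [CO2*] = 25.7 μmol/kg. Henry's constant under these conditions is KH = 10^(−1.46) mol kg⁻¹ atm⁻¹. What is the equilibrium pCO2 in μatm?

pCO2 = 741 μatm

KH = 10^(−1.46) = 3.467×10^-2 mol kg⁻¹ atm⁻¹
pCO2 = [CO2*]/KH = 25.7×10^-6 / 3.467×10^-2 = 7.41×10^-4 atm = 741 μatm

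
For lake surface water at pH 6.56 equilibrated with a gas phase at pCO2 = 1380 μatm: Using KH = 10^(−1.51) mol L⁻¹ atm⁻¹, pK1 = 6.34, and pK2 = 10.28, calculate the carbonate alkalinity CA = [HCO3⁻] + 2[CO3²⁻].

[CO2*] = KH · pCO2 = 10^(−1.51) × 1380×10^-6 = 4.265×10^-5 mol/L
α₀ = 1/(1 + K1/[H⁺] + K1K2/[H⁺]²) = 1/(1 + 10^+0.22 + 10^-3.50) = 0.3760
DIC = [CO2*]/α₀ = 4.265×10^-5 / 0.3760 = 0.1134 mmol/L
CA = (α₁ + 2α₂)·DIC = (0.6239 + 2×0.0001189) × 0.1134 = 0.0708 mmol/L

CA = 0.0708 mmol/L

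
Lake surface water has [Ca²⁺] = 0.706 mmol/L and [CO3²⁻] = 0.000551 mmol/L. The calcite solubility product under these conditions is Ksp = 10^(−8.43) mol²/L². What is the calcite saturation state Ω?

Ω = 0.105

Ksp = 10^(−8.43) = 3.715×10^-9
Ω = [Ca²⁺][CO3²⁻]/Ksp = (0.706×10^-3)(0.000551×10^-3) / 3.715×10^-9 = 0.105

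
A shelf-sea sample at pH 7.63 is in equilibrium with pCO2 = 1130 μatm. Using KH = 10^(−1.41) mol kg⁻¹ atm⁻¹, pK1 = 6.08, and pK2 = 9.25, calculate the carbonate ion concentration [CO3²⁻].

[CO2*] = KH · pCO2 = 10^(−1.41) × 1130×10^-6 = 4.396×10^-5 mol/kg
α₀ = 1/(1 + K1/[H⁺] + K1K2/[H⁺]²) = 1/(1 + 10^+1.55 + 10^-0.07) = 0.02679
DIC = [CO2*]/α₀ = 4.396×10^-5 / 0.02679 = 1.641 mmol/kg
[CO3²⁻] = α₂·DIC; α₂ = 0.02280, so [CO3²⁻] = 0.02280 × 1.641 = 0.0374 mmol/kg

[CO3²⁻] = 0.0374 mmol/kg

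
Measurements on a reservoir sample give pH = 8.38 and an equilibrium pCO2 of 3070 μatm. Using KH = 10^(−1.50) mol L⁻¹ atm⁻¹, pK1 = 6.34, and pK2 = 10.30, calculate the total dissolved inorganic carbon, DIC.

DIC = 10.9 mmol/L

[CO2*] = KH · pCO2 = 10^(−1.50) × 3070×10^-6 = 9.708×10^-5 mol/L
α₀ = 1/(1 + K1/[H⁺] + K1K2/[H⁺]²) = 1/(1 + 10^+2.04 + 10^+0.12) = 0.008931
DIC = [CO2*]/α₀ = 9.708×10^-5 / 0.008931 = 10.9 mmol/L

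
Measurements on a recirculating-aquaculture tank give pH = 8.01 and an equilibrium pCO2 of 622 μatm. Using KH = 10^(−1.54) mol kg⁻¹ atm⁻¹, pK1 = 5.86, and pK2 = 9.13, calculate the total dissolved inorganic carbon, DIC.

DIC = 2.74 mmol/kg

[CO2*] = KH · pCO2 = 10^(−1.54) × 622×10^-6 = 1.794×10^-5 mol/kg
α₀ = 1/(1 + K1/[H⁺] + K1K2/[H⁺]²) = 1/(1 + 10^+2.15 + 10^+1.03) = 0.006537
DIC = [CO2*]/α₀ = 1.794×10^-5 / 0.006537 = 2.74 mmol/kg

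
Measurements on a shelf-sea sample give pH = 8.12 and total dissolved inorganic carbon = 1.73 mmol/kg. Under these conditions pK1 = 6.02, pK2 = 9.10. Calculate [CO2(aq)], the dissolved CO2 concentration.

[CO2*] = 12.4 μmol/kg

α₀ = 1 / (1 + K1/[H⁺] + K1K2/[H⁺]²) = 1 / (1 + 10^+2.10 + 10^+1.12)
   = 1 / (1 + 125.89 + 13.183) = 1/140.08 = 0.007139
[CO2*] = α₀ × DIC = 0.007139 × 1.73 = 0.0124 mmol/kg = 12.4 μmol/kg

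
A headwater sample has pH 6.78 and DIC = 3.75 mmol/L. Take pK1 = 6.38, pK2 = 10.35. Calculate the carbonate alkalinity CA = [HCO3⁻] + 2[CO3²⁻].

CA = 2.68 mmol/L

CA = [HCO3⁻] + 2[CO3²⁻] = (α₁ + 2α₂)·DIC
At pH 6.78: [H⁺]/K1 = 10^-0.40 = 0.39811, K2/[H⁺] = 10^-3.57 = 0.00026915
α₁ = 1/(1 + 0.39811 + 0.00026915) = 1/1.3984 = 0.7151; α₂ = α₁·K2/[H⁺] = 0.0001925
α₁ + 2α₂ = 0.7155
CA = 0.7155 × 3.75 = 2.68 mmol/L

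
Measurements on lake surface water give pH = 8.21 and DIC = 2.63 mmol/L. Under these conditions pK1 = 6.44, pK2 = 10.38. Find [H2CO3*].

α₀ = 1 / (1 + K1/[H⁺] + K1K2/[H⁺]²) = 1 / (1 + 10^+1.77 + 10^-0.40)
   = 1 / (1 + 58.884 + 0.39811) = 1/60.282 = 0.01659
[CO2*] = α₀ × DIC = 0.01659 × 2.63 = 0.0436 mmol/L

[CO2*] = 0.0436 mmol/L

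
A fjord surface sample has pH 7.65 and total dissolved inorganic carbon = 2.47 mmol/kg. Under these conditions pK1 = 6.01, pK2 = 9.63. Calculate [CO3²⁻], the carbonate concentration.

α₂ = 1 / (1 + [H⁺]/K2 + [H⁺]²/(K1K2)) = 1 / (1 + 10^+1.98 + 10^+0.34)
   = 1 / (1 + 95.499 + 2.1878) = 1/98.687 = 0.01013
[CO3²⁻] = α₂ × DIC = 0.01013 × 2.47 = 0.0250 mmol/kg

[CO3²⁻] = 0.0250 mmol/kg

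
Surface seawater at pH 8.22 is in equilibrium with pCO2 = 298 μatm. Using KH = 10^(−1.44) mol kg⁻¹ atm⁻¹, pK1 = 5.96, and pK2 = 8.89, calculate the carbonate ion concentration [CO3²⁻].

[CO2*] = KH · pCO2 = 10^(−1.44) × 298×10^-6 = 1.082×10^-5 mol/kg
α₀ = 1/(1 + K1/[H⁺] + K1K2/[H⁺]²) = 1/(1 + 10^+2.26 + 10^+1.59) = 0.004507
DIC = [CO2*]/α₀ = 1.082×10^-5 / 0.004507 = 2.401 mmol/kg
[CO3²⁻] = α₂·DIC; α₂ = 0.1753, so [CO3²⁻] = 0.1753 × 2.401 = 0.421 mmol/kg

[CO3²⁻] = 0.421 mmol/kg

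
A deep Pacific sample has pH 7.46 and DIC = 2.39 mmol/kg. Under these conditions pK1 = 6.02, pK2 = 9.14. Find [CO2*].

[CO2*] = 0.0821 mmol/kg

α₀ = 1 / (1 + K1/[H⁺] + K1K2/[H⁺]²) = 1 / (1 + 10^+1.44 + 10^-0.24)
   = 1 / (1 + 27.542 + 0.57544) = 1/29.118 = 0.03434
[CO2*] = α₀ × DIC = 0.03434 × 2.39 = 0.0821 mmol/kg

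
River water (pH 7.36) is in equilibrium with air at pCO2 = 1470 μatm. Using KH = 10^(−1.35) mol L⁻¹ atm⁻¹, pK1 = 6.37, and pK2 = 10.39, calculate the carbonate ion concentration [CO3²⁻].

[CO2*] = KH · pCO2 = 10^(−1.35) × 1470×10^-6 = 6.566×10^-5 mol/L
α₀ = 1/(1 + K1/[H⁺] + K1K2/[H⁺]²) = 1/(1 + 10^+0.99 + 10^-2.04) = 0.09275
DIC = [CO2*]/α₀ = 6.566×10^-5 / 0.09275 = 0.7079 mmol/L
[CO3²⁻] = α₂·DIC; α₂ = 0.0008459, so [CO3²⁻] = 0.0008459 × 0.7079 = 0.000599 mmol/L = 0.599 μmol/L

[CO3²⁻] = 0.599 μmol/L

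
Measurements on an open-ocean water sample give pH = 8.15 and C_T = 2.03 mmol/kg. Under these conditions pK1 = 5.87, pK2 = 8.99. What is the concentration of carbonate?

α₂ = 1 / (1 + [H⁺]/K2 + [H⁺]²/(K1K2)) = 1 / (1 + 10^+0.84 + 10^-1.44)
   = 1 / (1 + 6.9183 + 0.036308) = 1/7.9546 = 0.1257
[CO3²⁻] = α₂ × DIC = 0.1257 × 2.03 = 0.255 mmol/kg

[CO3²⁻] = 0.255 mmol/kg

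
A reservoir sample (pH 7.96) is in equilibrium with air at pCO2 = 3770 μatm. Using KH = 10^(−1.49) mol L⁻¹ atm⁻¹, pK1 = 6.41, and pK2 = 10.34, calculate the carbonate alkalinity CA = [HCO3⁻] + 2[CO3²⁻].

[CO2*] = KH · pCO2 = 10^(−1.49) × 3770×10^-6 = 1.220×10^-4 mol/L
α₀ = 1/(1 + K1/[H⁺] + K1K2/[H⁺]²) = 1/(1 + 10^+1.55 + 10^-0.83) = 0.02730
DIC = [CO2*]/α₀ = 1.220×10^-4 / 0.02730 = 4.469 mmol/L
CA = (α₁ + 2α₂)·DIC = (0.9687 + 2×0.004038) × 4.469 = 4.36 mmol/L

CA = 4.36 mmol/L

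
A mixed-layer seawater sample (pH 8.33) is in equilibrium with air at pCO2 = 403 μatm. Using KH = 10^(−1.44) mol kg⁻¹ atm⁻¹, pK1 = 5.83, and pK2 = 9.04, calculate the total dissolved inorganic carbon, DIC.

DIC = 5.54 mmol/kg

[CO2*] = KH · pCO2 = 10^(−1.44) × 403×10^-6 = 1.463×10^-5 mol/kg
α₀ = 1/(1 + K1/[H⁺] + K1K2/[H⁺]²) = 1/(1 + 10^+2.50 + 10^+1.79) = 0.002639
DIC = [CO2*]/α₀ = 1.463×10^-5 / 0.002639 = 5.54 mmol/kg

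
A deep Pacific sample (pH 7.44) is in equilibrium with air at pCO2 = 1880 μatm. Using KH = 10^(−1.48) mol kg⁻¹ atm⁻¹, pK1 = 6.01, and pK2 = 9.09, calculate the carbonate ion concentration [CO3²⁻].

[CO2*] = KH · pCO2 = 10^(−1.48) × 1880×10^-6 = 6.225×10^-5 mol/kg
α₀ = 1/(1 + K1/[H⁺] + K1K2/[H⁺]²) = 1/(1 + 10^+1.43 + 10^-0.22) = 0.03507
DIC = [CO2*]/α₀ = 6.225×10^-5 / 0.03507 = 1.775 mmol/kg
[CO3²⁻] = α₂·DIC; α₂ = 0.02113, so [CO3²⁻] = 0.02113 × 1.775 = 0.0375 mmol/kg

[CO3²⁻] = 0.0375 mmol/kg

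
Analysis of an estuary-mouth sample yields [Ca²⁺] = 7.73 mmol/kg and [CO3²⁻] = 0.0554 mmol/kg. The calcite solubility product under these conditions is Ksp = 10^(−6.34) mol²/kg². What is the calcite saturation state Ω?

Ω = 0.937

Ksp = 10^(−6.34) = 4.571×10^-7
Ω = [Ca²⁺][CO3²⁻]/Ksp = (7.73×10^-3)(0.0554×10^-3) / 4.571×10^-7 = 0.937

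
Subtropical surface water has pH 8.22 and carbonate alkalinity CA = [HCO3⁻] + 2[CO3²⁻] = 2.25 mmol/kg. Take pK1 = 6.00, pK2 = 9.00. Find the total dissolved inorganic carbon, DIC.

DIC = 1.98 mmol/kg

CA = [HCO3⁻] + 2[CO3²⁻] = (α₁ + 2α₂)·DIC
At pH 8.22: [H⁺]/K1 = 10^-2.22 = 0.0060256, K2/[H⁺] = 10^-0.78 = 0.16596
α₁ = 1/(1 + 0.0060256 + 0.16596) = 1/1.1720 = 0.8533; α₂ = α₁·K2/[H⁺] = 0.1416
α₁ + 2α₂ = 1.1365
DIC = CA / (α₁ + 2α₂) = 2.25 / 1.1365 = 1.98 mmol/kg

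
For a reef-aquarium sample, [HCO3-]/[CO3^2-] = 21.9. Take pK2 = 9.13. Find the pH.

pH = 7.79

From K2 = [H⁺][CO3^2-]/[HCO3-]:  pH = pK2 − log₁₀([HCO3-]/[CO3^2-])
log₁₀(21.9) = +1.340
pH = 9.13 − (+1.340) = 7.79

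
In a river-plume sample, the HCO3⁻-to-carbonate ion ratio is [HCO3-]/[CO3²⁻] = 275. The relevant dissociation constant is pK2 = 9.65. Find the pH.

From K2 = [H⁺][CO3²⁻]/[HCO3-]:  pH = pK2 − log₁₀([HCO3-]/[CO3²⁻])
log₁₀(275) = +2.439
pH = 9.65 − (+2.439) = 7.21

pH = 7.21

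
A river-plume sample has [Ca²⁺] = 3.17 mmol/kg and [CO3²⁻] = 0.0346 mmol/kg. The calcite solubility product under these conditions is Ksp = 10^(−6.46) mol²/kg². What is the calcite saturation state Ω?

Ω = 0.316

Ksp = 10^(−6.46) = 3.467×10^-7
Ω = [Ca²⁺][CO3²⁻]/Ksp = (3.17×10^-3)(0.0346×10^-3) / 3.467×10^-7 = 0.316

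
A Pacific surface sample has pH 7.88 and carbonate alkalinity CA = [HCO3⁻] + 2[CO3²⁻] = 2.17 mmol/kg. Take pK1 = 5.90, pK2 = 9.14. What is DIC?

CA = [HCO3⁻] + 2[CO3²⁻] = (α₁ + 2α₂)·DIC
At pH 7.88: [H⁺]/K1 = 10^-1.98 = 0.010471, K2/[H⁺] = 10^-1.26 = 0.054954
α₁ = 1/(1 + 0.010471 + 0.054954) = 1/1.0654 = 0.9386; α₂ = α₁·K2/[H⁺] = 0.05158
α₁ + 2α₂ = 1.0418
DIC = CA / (α₁ + 2α₂) = 2.17 / 1.0418 = 2.08 mmol/kg

DIC = 2.08 mmol/kg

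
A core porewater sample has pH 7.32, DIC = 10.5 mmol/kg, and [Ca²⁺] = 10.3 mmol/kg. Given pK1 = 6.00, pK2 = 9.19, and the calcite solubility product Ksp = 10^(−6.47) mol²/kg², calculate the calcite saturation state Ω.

Ω = 4.06

α₂ = 1 / (1 + [H⁺]/K2 + [H⁺]²/(K1K2)) = 1 / (1 + 10^+1.87 + 10^+0.55)
   = 1 / (1 + 74.131 + 3.5481) = 1/78.679 = 0.01271
[CO3²⁻] = α₂ × DIC = 0.01271 × 10.5 = 0.1335 mmol/kg
Ksp = 10^(−6.47) = 3.388×10^-7
Ω = [Ca²⁺][CO3²⁻]/Ksp = (10.3×10^-3)(1.335×10^-4) / 3.388×10^-7 = 4.06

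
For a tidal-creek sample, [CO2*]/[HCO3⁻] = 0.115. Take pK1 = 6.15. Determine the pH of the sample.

pH = 7.09

From K1 = [H⁺][HCO3⁻]/[CO2*]:  pH = pK1 − log₁₀([CO2*]/[HCO3⁻])
log₁₀(0.115) = -0.939
pH = 6.15 − (-0.939) = 7.09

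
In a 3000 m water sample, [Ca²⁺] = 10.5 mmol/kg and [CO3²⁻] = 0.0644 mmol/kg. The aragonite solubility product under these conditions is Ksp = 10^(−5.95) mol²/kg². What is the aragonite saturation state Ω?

Ω = 0.603

Ksp = 10^(−5.95) = 1.122×10^-6
Ω = [Ca²⁺][CO3²⁻]/Ksp = (10.5×10^-3)(0.0644×10^-3) / 1.122×10^-6 = 0.603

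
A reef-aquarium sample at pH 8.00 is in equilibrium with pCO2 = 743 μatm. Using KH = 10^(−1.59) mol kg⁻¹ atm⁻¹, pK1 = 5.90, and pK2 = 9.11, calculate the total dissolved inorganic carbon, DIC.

[CO2*] = KH · pCO2 = 10^(−1.59) × 743×10^-6 = 1.910×10^-5 mol/kg
α₀ = 1/(1 + K1/[H⁺] + K1K2/[H⁺]²) = 1/(1 + 10^+2.10 + 10^+0.99) = 0.007317
DIC = [CO2*]/α₀ = 1.910×10^-5 / 0.007317 = 2.61 mmol/kg

DIC = 2.61 mmol/kg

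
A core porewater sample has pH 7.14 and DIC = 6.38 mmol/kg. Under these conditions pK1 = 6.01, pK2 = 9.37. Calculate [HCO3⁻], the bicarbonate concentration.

α₁ = 1 / (1 + [H⁺]/K1 + K2/[H⁺]) = 1 / (1 + 10^-1.13 + 10^-2.23)
   = 1 / (1 + 0.074131 + 0.0058884) = 1/1.0800 = 0.9259
[HCO3⁻] = α₁ × DIC = 0.9259 × 6.38 = 5.91 mmol/kg

[HCO3⁻] = 5.91 mmol/kg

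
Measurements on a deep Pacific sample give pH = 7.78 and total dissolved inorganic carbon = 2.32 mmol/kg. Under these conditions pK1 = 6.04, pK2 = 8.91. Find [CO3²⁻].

α₂ = 1 / (1 + [H⁺]/K2 + [H⁺]²/(K1K2)) = 1 / (1 + 10^+1.13 + 10^-0.61)
   = 1 / (1 + 13.490 + 0.24547) = 1/14.735 = 0.06787
[CO3²⁻] = α₂ × DIC = 0.06787 × 2.32 = 0.157 mmol/kg

[CO3²⁻] = 0.157 mmol/kg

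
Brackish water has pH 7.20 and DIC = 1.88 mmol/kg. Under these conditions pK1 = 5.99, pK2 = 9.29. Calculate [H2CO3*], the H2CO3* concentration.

α₀ = 1 / (1 + K1/[H⁺] + K1K2/[H⁺]²) = 1 / (1 + 10^+1.21 + 10^-0.88)
   = 1 / (1 + 16.218 + 0.13183) = 1/17.350 = 0.05764
[CO2*] = α₀ × DIC = 0.05764 × 1.88 = 0.108 mmol/kg

[CO2*] = 0.108 mmol/kg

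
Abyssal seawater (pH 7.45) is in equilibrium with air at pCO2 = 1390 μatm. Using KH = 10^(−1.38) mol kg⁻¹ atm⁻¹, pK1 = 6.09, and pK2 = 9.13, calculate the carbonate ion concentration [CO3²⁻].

[CO2*] = KH · pCO2 = 10^(−1.38) × 1390×10^-6 = 5.794×10^-5 mol/kg
α₀ = 1/(1 + K1/[H⁺] + K1K2/[H⁺]²) = 1/(1 + 10^+1.36 + 10^-0.32) = 0.04100
DIC = [CO2*]/α₀ = 5.794×10^-5 / 0.04100 = 1.413 mmol/kg
[CO3²⁻] = α₂·DIC; α₂ = 0.01963, so [CO3²⁻] = 0.01963 × 1.413 = 0.0277 mmol/kg

[CO3²⁻] = 0.0277 mmol/kg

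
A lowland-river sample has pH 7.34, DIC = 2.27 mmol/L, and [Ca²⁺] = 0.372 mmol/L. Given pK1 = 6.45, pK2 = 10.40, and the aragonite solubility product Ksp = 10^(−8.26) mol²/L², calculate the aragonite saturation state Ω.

Ω = 0.118

α₂ = 1 / (1 + [H⁺]/K2 + [H⁺]²/(K1K2)) = 1 / (1 + 10^+3.06 + 10^+2.17)
   = 1 / (1 + 1148.2 + 147.91) = 1/1297.1 = 0.0007710
[CO3²⁻] = α₂ × DIC = 0.0007710 × 2.27 = 0.001750 mmol/L = 1.750 μmol/L
Ksp = 10^(−8.26) = 5.495×10^-9
Ω = [Ca²⁺][CO3²⁻]/Ksp = (0.372×10^-3)(1.750×10^-6) / 5.495×10^-9 = 0.118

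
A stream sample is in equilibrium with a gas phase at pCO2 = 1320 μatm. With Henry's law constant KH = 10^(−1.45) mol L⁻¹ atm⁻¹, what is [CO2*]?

[CO2*] = 46.8 μmol/L

KH = 10^(−1.45) = 3.548×10^-2 mol L⁻¹ atm⁻¹
[CO2*] = KH · pCO2 = 3.548×10^-2 × 1320×10^-6 atm = 4.68×10^-5 mol/L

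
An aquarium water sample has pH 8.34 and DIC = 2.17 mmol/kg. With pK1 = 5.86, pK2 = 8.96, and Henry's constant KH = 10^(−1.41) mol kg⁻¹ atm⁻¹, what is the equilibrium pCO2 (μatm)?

α₀ = 1 / (1 + K1/[H⁺] + K1K2/[H⁺]²) = 1 / (1 + 10^+2.48 + 10^+1.86)
   = 1 / (1 + 302.00 + 72.444) = 1/375.44 = 0.002664
[CO2*] = α₀ × DIC = 0.002664 × 2.17 = 0.005780 mmol/kg = 5.780 μmol/kg
pCO2 = [CO2*]/KH = 5.780×10^-6 / 3.890×10^-2 = 149 μatm

pCO2 = 149 μatm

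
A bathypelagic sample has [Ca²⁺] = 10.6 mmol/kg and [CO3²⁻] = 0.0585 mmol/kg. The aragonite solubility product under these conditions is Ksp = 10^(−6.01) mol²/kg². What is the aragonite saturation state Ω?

Ω = 0.635

Ksp = 10^(−6.01) = 9.772×10^-7
Ω = [Ca²⁺][CO3²⁻]/Ksp = (10.6×10^-3)(0.0585×10^-3) / 9.772×10^-7 = 0.635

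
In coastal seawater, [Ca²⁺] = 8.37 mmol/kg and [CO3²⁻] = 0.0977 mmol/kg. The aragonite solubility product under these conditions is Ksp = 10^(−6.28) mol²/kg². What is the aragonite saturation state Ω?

Ω = 1.56

Ksp = 10^(−6.28) = 5.248×10^-7
Ω = [Ca²⁺][CO3²⁻]/Ksp = (8.37×10^-3)(0.0977×10^-3) / 5.248×10^-7 = 1.56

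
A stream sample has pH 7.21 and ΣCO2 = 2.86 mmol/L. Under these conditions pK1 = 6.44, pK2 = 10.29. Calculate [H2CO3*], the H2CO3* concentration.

α₀ = 1 / (1 + K1/[H⁺] + K1K2/[H⁺]²) = 1 / (1 + 10^+0.77 + 10^-2.31)
   = 1 / (1 + 5.8884 + 0.0048978) = 1/6.8933 = 0.1451
[CO2*] = α₀ × DIC = 0.1451 × 2.86 = 0.415 mmol/L

[CO2*] = 0.415 mmol/L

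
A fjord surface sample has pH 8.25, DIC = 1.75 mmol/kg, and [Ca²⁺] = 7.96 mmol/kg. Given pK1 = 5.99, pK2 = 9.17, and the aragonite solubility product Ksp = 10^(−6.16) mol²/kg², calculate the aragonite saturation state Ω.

α₂ = 1 / (1 + [H⁺]/K2 + [H⁺]²/(K1K2)) = 1 / (1 + 10^+0.92 + 10^-1.34)
   = 1 / (1 + 8.3176 + 0.045709) = 1/9.3633 = 0.1068
[CO3²⁻] = α₂ × DIC = 0.1068 × 1.75 = 0.1869 mmol/kg
Ksp = 10^(−6.16) = 6.918×10^-7
Ω = [Ca²⁺][CO3²⁻]/Ksp = (7.96×10^-3)(1.869×10^-4) / 6.918×10^-7 = 2.15

Ω = 2.15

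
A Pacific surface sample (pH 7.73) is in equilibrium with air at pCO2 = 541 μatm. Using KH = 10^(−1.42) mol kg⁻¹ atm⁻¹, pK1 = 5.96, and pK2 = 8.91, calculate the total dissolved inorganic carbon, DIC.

[CO2*] = KH · pCO2 = 10^(−1.42) × 541×10^-6 = 2.057×10^-5 mol/kg
α₀ = 1/(1 + K1/[H⁺] + K1K2/[H⁺]²) = 1/(1 + 10^+1.77 + 10^+0.59) = 0.01568
DIC = [CO2*]/α₀ = 2.057×10^-5 / 0.01568 = 1.31 mmol/kg

DIC = 1.31 mmol/kg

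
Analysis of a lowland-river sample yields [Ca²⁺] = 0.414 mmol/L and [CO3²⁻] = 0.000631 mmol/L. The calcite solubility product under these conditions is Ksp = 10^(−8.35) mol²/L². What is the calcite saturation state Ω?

Ksp = 10^(−8.35) = 4.467×10^-9
Ω = [Ca²⁺][CO3²⁻]/Ksp = (0.414×10^-3)(0.000631×10^-3) / 4.467×10^-9 = 0.0585

Ω = 0.0585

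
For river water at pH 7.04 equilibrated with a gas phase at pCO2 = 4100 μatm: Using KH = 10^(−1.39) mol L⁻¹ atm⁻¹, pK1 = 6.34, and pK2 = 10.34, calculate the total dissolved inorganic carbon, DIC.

[CO2*] = KH · pCO2 = 10^(−1.39) × 4100×10^-6 = 1.670×10^-4 mol/L
α₀ = 1/(1 + K1/[H⁺] + K1K2/[H⁺]²) = 1/(1 + 10^+0.70 + 10^-2.60) = 0.1663
DIC = [CO2*]/α₀ = 1.670×10^-4 / 0.1663 = 1.00 mmol/L

DIC = 1.00 mmol/L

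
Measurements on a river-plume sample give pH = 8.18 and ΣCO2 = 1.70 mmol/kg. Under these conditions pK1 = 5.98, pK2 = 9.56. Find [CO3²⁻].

α₂ = 1 / (1 + [H⁺]/K2 + [H⁺]²/(K1K2)) = 1 / (1 + 10^+1.38 + 10^-0.82)
   = 1 / (1 + 23.988 + 0.15136) = 1/25.140 = 0.03978
[CO3²⁻] = α₂ × DIC = 0.03978 × 1.70 = 0.0676 mmol/kg

[CO3²⁻] = 0.0676 mmol/kg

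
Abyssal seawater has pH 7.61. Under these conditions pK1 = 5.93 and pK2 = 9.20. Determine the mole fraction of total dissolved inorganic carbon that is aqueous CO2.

α₀ = 0.0200

α₀ = 1 / (1 + K1/[H⁺] + K1K2/[H⁺]²) = 1 / (1 + 10^+1.68 + 10^+0.09)
   = 1 / (1 + 47.863 + 1.2303) = 1/50.093 = 0.01996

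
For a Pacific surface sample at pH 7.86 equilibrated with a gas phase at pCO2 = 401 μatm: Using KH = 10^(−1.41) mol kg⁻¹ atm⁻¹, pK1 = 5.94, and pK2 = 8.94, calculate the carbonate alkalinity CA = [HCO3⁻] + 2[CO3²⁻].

CA = 1.51 mmol/kg

[CO2*] = KH · pCO2 = 10^(−1.41) × 401×10^-6 = 1.560×10^-5 mol/kg
α₀ = 1/(1 + K1/[H⁺] + K1K2/[H⁺]²) = 1/(1 + 10^+1.92 + 10^+0.84) = 0.01098
DIC = [CO2*]/α₀ = 1.560×10^-5 / 0.01098 = 1.421 mmol/kg
CA = (α₁ + 2α₂)·DIC = (0.9131 + 2×0.07595) × 1.421 = 1.51 mmol/kg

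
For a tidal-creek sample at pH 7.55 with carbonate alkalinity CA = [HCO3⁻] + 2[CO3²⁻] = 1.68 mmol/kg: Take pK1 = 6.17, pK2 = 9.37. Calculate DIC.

DIC = 1.72 mmol/kg

CA = [HCO3⁻] + 2[CO3²⁻] = (α₁ + 2α₂)·DIC
At pH 7.55: [H⁺]/K1 = 10^-1.38 = 0.041687, K2/[H⁺] = 10^-1.82 = 0.015136
α₁ = 1/(1 + 0.041687 + 0.015136) = 1/1.0568 = 0.9462; α₂ = α₁·K2/[H⁺] = 0.01432
α₁ + 2α₂ = 0.9749
DIC = CA / (α₁ + 2α₂) = 1.68 / 0.9749 = 1.72 mmol/kg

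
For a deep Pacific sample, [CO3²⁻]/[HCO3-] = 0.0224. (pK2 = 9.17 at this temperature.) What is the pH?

From K2 = [H⁺][CO3²⁻]/[HCO3-]:  pH = pK2 + log₁₀([CO3²⁻]/[HCO3-])
log₁₀(0.0224) = -1.650
pH = 9.17 + (-1.650) = 7.52

pH = 7.52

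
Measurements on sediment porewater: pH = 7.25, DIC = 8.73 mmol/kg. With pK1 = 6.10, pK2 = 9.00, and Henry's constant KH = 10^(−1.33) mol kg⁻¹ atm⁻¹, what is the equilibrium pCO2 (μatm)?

α₀ = 1 / (1 + K1/[H⁺] + K1K2/[H⁺]²) = 1 / (1 + 10^+1.15 + 10^-0.60)
   = 1 / (1 + 14.125 + 0.25119) = 1/15.377 = 0.06503
[CO2*] = α₀ × DIC = 0.06503 × 8.73 = 0.5677 mmol/kg
pCO2 = [CO2*]/KH = 5.677×10^-4 / 4.677×10^-2 = 1.21×10^4 μatm

pCO2 = 1.21×10^4 μatm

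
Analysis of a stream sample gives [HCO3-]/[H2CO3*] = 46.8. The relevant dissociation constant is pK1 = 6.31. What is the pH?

pH = 7.98

From K1 = [H⁺][HCO3-]/[H2CO3*]:  pH = pK1 + log₁₀([HCO3-]/[H2CO3*])
log₁₀(46.8) = +1.670
pH = 6.31 + (+1.670) = 7.98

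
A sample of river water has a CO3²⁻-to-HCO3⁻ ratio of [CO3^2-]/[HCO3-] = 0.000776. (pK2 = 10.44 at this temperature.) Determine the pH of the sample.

From K2 = [H⁺][CO3^2-]/[HCO3-]:  pH = pK2 + log₁₀([CO3^2-]/[HCO3-])
log₁₀(0.000776) = -3.110
pH = 10.44 + (-3.110) = 7.33

pH = 7.33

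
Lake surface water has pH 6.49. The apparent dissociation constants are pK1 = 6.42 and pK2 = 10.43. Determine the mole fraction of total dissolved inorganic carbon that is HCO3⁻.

α₁ = 1 / (1 + [H⁺]/K1 + K2/[H⁺]) = 1 / (1 + 10^-0.07 + 10^-3.94)
   = 1 / (1 + 0.85114 + 0.00011482) = 1/1.8513 = 0.5402

α₁ = 0.540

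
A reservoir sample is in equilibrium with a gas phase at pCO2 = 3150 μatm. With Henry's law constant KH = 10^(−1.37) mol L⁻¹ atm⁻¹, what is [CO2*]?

[CO2*] = 134 μmol/L

KH = 10^(−1.37) = 4.266×10^-2 mol L⁻¹ atm⁻¹
[CO2*] = KH · pCO2 = 4.266×10^-2 × 3150×10^-6 atm = 1.34×10^-4 mol/L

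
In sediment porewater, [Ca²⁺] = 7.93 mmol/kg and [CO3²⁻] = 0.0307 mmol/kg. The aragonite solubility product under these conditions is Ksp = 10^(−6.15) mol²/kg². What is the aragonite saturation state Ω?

Ω = 0.344

Ksp = 10^(−6.15) = 7.079×10^-7
Ω = [Ca²⁺][CO3²⁻]/Ksp = (7.93×10^-3)(0.0307×10^-3) / 7.079×10^-7 = 0.344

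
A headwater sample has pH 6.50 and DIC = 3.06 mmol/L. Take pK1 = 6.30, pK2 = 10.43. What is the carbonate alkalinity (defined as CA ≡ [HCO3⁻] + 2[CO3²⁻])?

CA = 1.88 mmol/L

CA = [HCO3⁻] + 2[CO3²⁻] = (α₁ + 2α₂)·DIC
At pH 6.50: [H⁺]/K1 = 10^-0.20 = 0.63096, K2/[H⁺] = 10^-3.93 = 0.00011749
α₁ = 1/(1 + 0.63096 + 0.00011749) = 1/1.6311 = 0.6131; α₂ = α₁·K2/[H⁺] = 7.203×10^-5
α₁ + 2α₂ = 0.6132
CA = 0.6132 × 3.06 = 1.88 mmol/L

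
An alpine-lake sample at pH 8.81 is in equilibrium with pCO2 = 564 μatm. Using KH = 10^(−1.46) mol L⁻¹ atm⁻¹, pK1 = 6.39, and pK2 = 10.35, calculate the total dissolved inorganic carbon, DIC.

DIC = 5.31 mmol/L

[CO2*] = KH · pCO2 = 10^(−1.46) × 564×10^-6 = 1.956×10^-5 mol/L
α₀ = 1/(1 + K1/[H⁺] + K1K2/[H⁺]²) = 1/(1 + 10^+2.42 + 10^+0.88) = 0.003682
DIC = [CO2*]/α₀ = 1.956×10^-5 / 0.003682 = 5.31 mmol/L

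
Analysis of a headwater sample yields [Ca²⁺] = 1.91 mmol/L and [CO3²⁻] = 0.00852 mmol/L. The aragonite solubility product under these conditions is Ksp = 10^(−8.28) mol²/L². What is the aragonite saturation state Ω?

Ksp = 10^(−8.28) = 5.248×10^-9
Ω = [Ca²⁺][CO3²⁻]/Ksp = (1.91×10^-3)(0.00852×10^-3) / 5.248×10^-9 = 3.10

Ω = 3.10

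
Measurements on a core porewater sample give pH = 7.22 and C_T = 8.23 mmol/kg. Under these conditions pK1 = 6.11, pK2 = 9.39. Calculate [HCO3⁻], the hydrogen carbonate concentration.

[HCO3⁻] = 7.59 mmol/kg

α₁ = 1 / (1 + [H⁺]/K1 + K2/[H⁺]) = 1 / (1 + 10^-1.11 + 10^-2.17)
   = 1 / (1 + 0.077625 + 0.0067608) = 1/1.0844 = 0.9222
[HCO3⁻] = α₁ × DIC = 0.9222 × 8.23 = 7.59 mmol/kg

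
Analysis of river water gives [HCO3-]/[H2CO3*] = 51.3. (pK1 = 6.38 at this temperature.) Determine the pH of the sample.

pH = 8.09

From K1 = [H⁺][HCO3-]/[H2CO3*]:  pH = pK1 + log₁₀([HCO3-]/[H2CO3*])
log₁₀(51.3) = +1.710
pH = 6.38 + (+1.710) = 8.09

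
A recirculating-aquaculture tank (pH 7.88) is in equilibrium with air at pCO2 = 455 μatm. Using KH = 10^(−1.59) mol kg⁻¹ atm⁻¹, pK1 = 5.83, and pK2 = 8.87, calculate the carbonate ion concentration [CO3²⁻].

[CO3²⁻] = 0.134 mmol/kg

[CO2*] = KH · pCO2 = 10^(−1.59) × 455×10^-6 = 1.170×10^-5 mol/kg
α₀ = 1/(1 + K1/[H⁺] + K1K2/[H⁺]²) = 1/(1 + 10^+2.05 + 10^+1.06) = 0.008020
DIC = [CO2*]/α₀ = 1.170×10^-5 / 0.008020 = 1.458 mmol/kg
[CO3²⁻] = α₂·DIC; α₂ = 0.09209, so [CO3²⁻] = 0.09209 × 1.458 = 0.134 mmol/kg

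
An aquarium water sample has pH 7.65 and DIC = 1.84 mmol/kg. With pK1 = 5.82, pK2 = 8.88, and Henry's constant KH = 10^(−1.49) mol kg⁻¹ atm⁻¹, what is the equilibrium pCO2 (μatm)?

pCO2 = 783 μatm

α₀ = 1 / (1 + K1/[H⁺] + K1K2/[H⁺]²) = 1 / (1 + 10^+1.83 + 10^+0.60)
   = 1 / (1 + 67.608 + 3.9811) = 1/72.589 = 0.01378
[CO2*] = α₀ × DIC = 0.01378 × 1.84 = 0.02535 mmol/kg
pCO2 = [CO2*]/KH = 2.535×10^-5 / 3.236×10^-2 = 783 μatm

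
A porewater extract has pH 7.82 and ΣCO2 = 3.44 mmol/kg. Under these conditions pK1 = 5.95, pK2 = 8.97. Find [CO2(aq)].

α₀ = 1 / (1 + K1/[H⁺] + K1K2/[H⁺]²) = 1 / (1 + 10^+1.87 + 10^+0.72)
   = 1 / (1 + 74.131 + 5.2481) = 1/80.379 = 0.01244
[CO2*] = α₀ × DIC = 0.01244 × 3.44 = 0.0428 mmol/kg

[CO2*] = 0.0428 mmol/kg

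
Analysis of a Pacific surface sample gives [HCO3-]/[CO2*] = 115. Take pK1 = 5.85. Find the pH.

From K1 = [H⁺][HCO3-]/[CO2*]:  pH = pK1 + log₁₀([HCO3-]/[CO2*])
log₁₀(115) = +2.061
pH = 5.85 + (+2.061) = 7.91

pH = 7.91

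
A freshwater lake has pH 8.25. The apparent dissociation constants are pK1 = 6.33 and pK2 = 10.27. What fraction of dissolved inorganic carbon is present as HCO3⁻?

α₁ = 1 / (1 + [H⁺]/K1 + K2/[H⁺]) = 1 / (1 + 10^-1.92 + 10^-2.02)
   = 1 / (1 + 0.012023 + 0.0095499) = 1/1.0216 = 0.9789

α₁ = 0.979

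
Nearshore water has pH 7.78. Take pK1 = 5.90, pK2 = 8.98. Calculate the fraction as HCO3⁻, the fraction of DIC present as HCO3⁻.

α₁ = 0.929

α₁ = 1 / (1 + [H⁺]/K1 + K2/[H⁺]) = 1 / (1 + 10^-1.88 + 10^-1.20)
   = 1 / (1 + 0.013183 + 0.063096) = 1/1.0763 = 0.9291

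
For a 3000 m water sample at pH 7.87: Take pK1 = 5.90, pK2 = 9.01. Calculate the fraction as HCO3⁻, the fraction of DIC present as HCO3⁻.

α₁ = 0.923

α₁ = 1 / (1 + [H⁺]/K1 + K2/[H⁺]) = 1 / (1 + 10^-1.97 + 10^-1.14)
   = 1 / (1 + 0.010715 + 0.072444) = 1/1.0832 = 0.9232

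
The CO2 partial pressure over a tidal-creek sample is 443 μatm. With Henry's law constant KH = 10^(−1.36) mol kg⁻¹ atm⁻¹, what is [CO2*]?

[CO2*] = 19.3 μmol/kg

KH = 10^(−1.36) = 4.365×10^-2 mol kg⁻¹ atm⁻¹
[CO2*] = KH · pCO2 = 4.365×10^-2 × 443×10^-6 atm = 1.93×10^-5 mol/kg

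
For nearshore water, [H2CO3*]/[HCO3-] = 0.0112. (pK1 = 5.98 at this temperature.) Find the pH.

pH = 7.93

From K1 = [H⁺][HCO3-]/[H2CO3*]:  pH = pK1 − log₁₀([H2CO3*]/[HCO3-])
log₁₀(0.0112) = -1.951
pH = 5.98 − (-1.951) = 7.93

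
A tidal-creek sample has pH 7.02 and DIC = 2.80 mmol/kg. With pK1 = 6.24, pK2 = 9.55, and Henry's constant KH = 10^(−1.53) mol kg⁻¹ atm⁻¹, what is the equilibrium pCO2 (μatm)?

pCO2 = 1.35×10^4 μatm

α₀ = 1 / (1 + K1/[H⁺] + K1K2/[H⁺]²) = 1 / (1 + 10^+0.78 + 10^-1.75)
   = 1 / (1 + 6.0256 + 0.017783) = 1/7.0434 = 0.1420
[CO2*] = α₀ × DIC = 0.1420 × 2.80 = 0.3975 mmol/kg
pCO2 = [CO2*]/KH = 3.975×10^-4 / 2.951×10^-2 = 1.35×10^4 μatm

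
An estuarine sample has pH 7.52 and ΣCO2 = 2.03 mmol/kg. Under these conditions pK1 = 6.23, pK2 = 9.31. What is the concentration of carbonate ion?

[CO3²⁻] = 0.0308 mmol/kg

α₂ = 1 / (1 + [H⁺]/K2 + [H⁺]²/(K1K2)) = 1 / (1 + 10^+1.79 + 10^+0.50)
   = 1 / (1 + 61.660 + 3.1623) = 1/65.822 = 0.01519
[CO3²⁻] = α₂ × DIC = 0.01519 × 2.03 = 0.0308 mmol/kg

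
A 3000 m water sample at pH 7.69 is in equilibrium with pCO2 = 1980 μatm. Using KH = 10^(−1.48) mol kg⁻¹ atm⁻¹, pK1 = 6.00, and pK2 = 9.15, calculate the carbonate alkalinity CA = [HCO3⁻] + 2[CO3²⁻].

[CO2*] = KH · pCO2 = 10^(−1.48) × 1980×10^-6 = 6.556×10^-5 mol/kg
α₀ = 1/(1 + K1/[H⁺] + K1K2/[H⁺]²) = 1/(1 + 10^+1.69 + 10^+0.23) = 0.01935
DIC = [CO2*]/α₀ = 6.556×10^-5 / 0.01935 = 3.388 mmol/kg
CA = (α₁ + 2α₂)·DIC = (0.9478 + 2×0.03286) × 3.388 = 3.43 mmol/kg

CA = 3.43 mmol/kg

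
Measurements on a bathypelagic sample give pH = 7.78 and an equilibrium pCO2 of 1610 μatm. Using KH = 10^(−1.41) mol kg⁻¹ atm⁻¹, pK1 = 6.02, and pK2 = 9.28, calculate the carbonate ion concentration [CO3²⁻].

[CO3²⁻] = 0.114 mmol/kg

[CO2*] = KH · pCO2 = 10^(−1.41) × 1610×10^-6 = 6.264×10^-5 mol/kg
α₀ = 1/(1 + K1/[H⁺] + K1K2/[H⁺]²) = 1/(1 + 10^+1.76 + 10^+0.26) = 0.01657
DIC = [CO2*]/α₀ = 6.264×10^-5 / 0.01657 = 3.781 mmol/kg
[CO3²⁻] = α₂·DIC; α₂ = 0.03015, so [CO3²⁻] = 0.03015 × 3.781 = 0.114 mmol/kg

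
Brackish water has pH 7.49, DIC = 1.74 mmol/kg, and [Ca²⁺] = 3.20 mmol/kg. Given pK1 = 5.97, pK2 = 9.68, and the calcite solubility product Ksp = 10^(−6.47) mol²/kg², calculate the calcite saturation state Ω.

Ω = 0.102

α₂ = 1 / (1 + [H⁺]/K2 + [H⁺]²/(K1K2)) = 1 / (1 + 10^+2.19 + 10^+0.67)
   = 1 / (1 + 154.88 + 4.6774) = 1/160.56 = 0.006228
[CO3²⁻] = α₂ × DIC = 0.006228 × 1.74 = 0.01084 mmol/kg = 10.84 μmol/kg
Ksp = 10^(−6.47) = 3.388×10^-7
Ω = [Ca²⁺][CO3²⁻]/Ksp = (3.20×10^-3)(1.084×10^-5) / 3.388×10^-7 = 0.102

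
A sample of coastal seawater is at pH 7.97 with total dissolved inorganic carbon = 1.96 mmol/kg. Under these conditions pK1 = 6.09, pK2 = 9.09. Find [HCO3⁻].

α₁ = 1 / (1 + [H⁺]/K1 + K2/[H⁺]) = 1 / (1 + 10^-1.88 + 10^-1.12)
   = 1 / (1 + 0.013183 + 0.075858) = 1/1.0890 = 0.9182
[HCO3⁻] = α₁ × DIC = 0.9182 × 1.96 = 1.80 mmol/kg

[HCO3⁻] = 1.80 mmol/kg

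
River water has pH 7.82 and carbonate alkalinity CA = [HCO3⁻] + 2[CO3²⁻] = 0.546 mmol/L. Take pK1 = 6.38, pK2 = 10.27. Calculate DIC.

DIC = 0.564 mmol/L

CA = [HCO3⁻] + 2[CO3²⁻] = (α₁ + 2α₂)·DIC
At pH 7.82: [H⁺]/K1 = 10^-1.44 = 0.036308, K2/[H⁺] = 10^-2.45 = 0.0035481
α₁ = 1/(1 + 0.036308 + 0.0035481) = 1/1.0399 = 0.9617; α₂ = α₁·K2/[H⁺] = 0.003412
α₁ + 2α₂ = 0.9685
DIC = CA / (α₁ + 2α₂) = 0.546 / 0.9685 = 0.564 mmol/L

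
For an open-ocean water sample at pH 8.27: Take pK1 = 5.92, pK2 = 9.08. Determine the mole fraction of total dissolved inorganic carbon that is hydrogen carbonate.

α₁ = 0.863

α₁ = 1 / (1 + [H⁺]/K1 + K2/[H⁺]) = 1 / (1 + 10^-2.35 + 10^-0.81)
   = 1 / (1 + 0.0044668 + 0.15488) = 1/1.1593 = 0.8626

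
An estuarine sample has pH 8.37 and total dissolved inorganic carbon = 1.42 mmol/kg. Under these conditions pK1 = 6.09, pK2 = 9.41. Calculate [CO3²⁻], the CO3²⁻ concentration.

[CO3²⁻] = 0.118 mmol/kg

α₂ = 1 / (1 + [H⁺]/K2 + [H⁺]²/(K1K2)) = 1 / (1 + 10^+1.04 + 10^-1.24)
   = 1 / (1 + 10.965 + 0.057544) = 1/12.022 = 0.08318
[CO3²⁻] = α₂ × DIC = 0.08318 × 1.42 = 0.118 mmol/kg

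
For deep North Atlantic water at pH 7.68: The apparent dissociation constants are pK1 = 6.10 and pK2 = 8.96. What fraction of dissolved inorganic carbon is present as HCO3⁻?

α₁ = 1 / (1 + [H⁺]/K1 + K2/[H⁺]) = 1 / (1 + 10^-1.58 + 10^-1.28)
   = 1 / (1 + 0.026303 + 0.052481) = 1/1.0788 = 0.9270

α₁ = 0.927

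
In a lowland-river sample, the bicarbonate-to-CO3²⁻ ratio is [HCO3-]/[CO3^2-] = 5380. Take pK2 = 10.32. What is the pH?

pH = 6.59

From K2 = [H⁺][CO3^2-]/[HCO3-]:  pH = pK2 − log₁₀([HCO3-]/[CO3^2-])
log₁₀(5380) = +3.731
pH = 10.32 − (+3.731) = 6.59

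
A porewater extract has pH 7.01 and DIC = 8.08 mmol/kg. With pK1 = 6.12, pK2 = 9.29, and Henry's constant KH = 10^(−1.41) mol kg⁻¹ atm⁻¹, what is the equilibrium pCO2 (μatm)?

pCO2 = 2.36×10^4 μatm

α₀ = 1 / (1 + K1/[H⁺] + K1K2/[H⁺]²) = 1 / (1 + 10^+0.89 + 10^-1.39)
   = 1 / (1 + 7.7625 + 0.040738) = 1/8.8032 = 0.1136
[CO2*] = α₀ × DIC = 0.1136 × 8.08 = 0.9178 mmol/kg
pCO2 = [CO2*]/KH = 9.178×10^-4 / 3.890×10^-2 = 2.36×10^4 μatm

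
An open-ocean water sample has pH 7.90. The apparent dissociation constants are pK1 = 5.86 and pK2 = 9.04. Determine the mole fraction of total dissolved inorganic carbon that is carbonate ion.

α₂ = 1 / (1 + [H⁺]/K2 + [H⁺]²/(K1K2)) = 1 / (1 + 10^+1.14 + 10^-0.90)
   = 1 / (1 + 13.804 + 0.12589) = 1/14.930 = 0.06698

α₂ = 0.0670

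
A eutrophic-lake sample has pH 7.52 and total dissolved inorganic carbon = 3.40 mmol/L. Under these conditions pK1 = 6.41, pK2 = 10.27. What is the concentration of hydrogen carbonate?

α₁ = 1 / (1 + [H⁺]/K1 + K2/[H⁺]) = 1 / (1 + 10^-1.11 + 10^-2.75)
   = 1 / (1 + 0.077625 + 0.0017783) = 1/1.0794 = 0.9264
[HCO3⁻] = α₁ × DIC = 0.9264 × 3.40 = 3.15 mmol/L

[HCO3⁻] = 3.15 mmol/L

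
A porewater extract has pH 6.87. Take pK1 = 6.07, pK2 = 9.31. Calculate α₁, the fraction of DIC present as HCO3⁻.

α₁ = 1 / (1 + [H⁺]/K1 + K2/[H⁺]) = 1 / (1 + 10^-0.80 + 10^-2.44)
   = 1 / (1 + 0.15849 + 0.0036308) = 1/1.1621 = 0.8605

α₁ = 0.860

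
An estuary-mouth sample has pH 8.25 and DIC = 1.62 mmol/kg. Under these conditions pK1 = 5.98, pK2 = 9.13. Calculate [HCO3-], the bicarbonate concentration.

α₁ = 1 / (1 + [H⁺]/K1 + K2/[H⁺]) = 1 / (1 + 10^-2.27 + 10^-0.88)
   = 1 / (1 + 0.0053703 + 0.13183) = 1/1.1372 = 0.8794
[HCO3⁻] = α₁ × DIC = 0.8794 × 1.62 = 1.42 mmol/kg

[HCO3⁻] = 1.42 mmol/kg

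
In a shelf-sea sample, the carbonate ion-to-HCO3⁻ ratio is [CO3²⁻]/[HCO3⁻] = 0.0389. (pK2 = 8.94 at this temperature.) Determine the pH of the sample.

pH = 7.53

From K2 = [H⁺][CO3²⁻]/[HCO3⁻]:  pH = pK2 + log₁₀([CO3²⁻]/[HCO3⁻])
log₁₀(0.0389) = -1.410
pH = 8.94 + (-1.410) = 7.53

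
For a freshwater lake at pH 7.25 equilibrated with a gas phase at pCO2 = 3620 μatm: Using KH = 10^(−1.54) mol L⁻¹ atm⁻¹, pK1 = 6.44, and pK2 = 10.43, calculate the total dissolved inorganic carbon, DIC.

[CO2*] = KH · pCO2 = 10^(−1.54) × 3620×10^-6 = 1.044×10^-4 mol/L
α₀ = 1/(1 + K1/[H⁺] + K1K2/[H⁺]²) = 1/(1 + 10^+0.81 + 10^-2.37) = 0.1340
DIC = [CO2*]/α₀ = 1.044×10^-4 / 0.1340 = 0.779 mmol/L

DIC = 0.779 mmol/L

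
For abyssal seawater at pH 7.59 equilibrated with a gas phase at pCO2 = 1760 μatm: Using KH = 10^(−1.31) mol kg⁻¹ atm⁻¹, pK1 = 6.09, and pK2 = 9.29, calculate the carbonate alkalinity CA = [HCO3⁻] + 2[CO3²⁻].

[CO2*] = KH · pCO2 = 10^(−1.31) × 1760×10^-6 = 8.620×10^-5 mol/kg
α₀ = 1/(1 + K1/[H⁺] + K1K2/[H⁺]²) = 1/(1 + 10^+1.50 + 10^-0.20) = 0.03007
DIC = [CO2*]/α₀ = 8.620×10^-5 / 0.03007 = 2.867 mmol/kg
CA = (α₁ + 2α₂)·DIC = (0.9510 + 2×0.01897) × 2.867 = 2.83 mmol/kg

CA = 2.83 mmol/kg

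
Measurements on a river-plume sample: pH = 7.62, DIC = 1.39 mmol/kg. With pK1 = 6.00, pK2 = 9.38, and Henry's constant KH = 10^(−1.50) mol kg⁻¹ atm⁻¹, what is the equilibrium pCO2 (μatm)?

α₀ = 1 / (1 + K1/[H⁺] + K1K2/[H⁺]²) = 1 / (1 + 10^+1.62 + 10^-0.14)
   = 1 / (1 + 41.687 + 0.72444) = 1/43.411 = 0.02304
[CO2*] = α₀ × DIC = 0.02304 × 1.39 = 0.03202 mmol/kg
pCO2 = [CO2*]/KH = 3.202×10^-5 / 3.162×10^-2 = 1010 μatm

pCO2 = 1010 μatm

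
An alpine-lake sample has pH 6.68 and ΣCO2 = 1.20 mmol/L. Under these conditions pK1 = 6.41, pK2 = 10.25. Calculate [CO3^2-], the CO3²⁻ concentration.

[CO3²⁻] = 0.210 μmol/L

α₂ = 1 / (1 + [H⁺]/K2 + [H⁺]²/(K1K2)) = 1 / (1 + 10^+3.57 + 10^+3.30)
   = 1 / (1 + 3715.4 + 1995.3) = 1/5711.6 = 0.0001751
[CO3²⁻] = α₂ × DIC = 0.0001751 × 1.20 = 0.000210 mmol/L = 0.210 μmol/L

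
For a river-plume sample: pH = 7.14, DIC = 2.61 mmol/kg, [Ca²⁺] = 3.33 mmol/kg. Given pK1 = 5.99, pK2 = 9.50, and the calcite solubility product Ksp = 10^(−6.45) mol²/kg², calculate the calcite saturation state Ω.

α₂ = 1 / (1 + [H⁺]/K2 + [H⁺]²/(K1K2)) = 1 / (1 + 10^+2.36 + 10^+1.21)
   = 1 / (1 + 229.09 + 16.218) = 1/246.30 = 0.004060
[CO3²⁻] = α₂ × DIC = 0.004060 × 2.61 = 0.01060 mmol/kg = 10.60 μmol/kg
Ksp = 10^(−6.45) = 3.548×10^-7
Ω = [Ca²⁺][CO3²⁻]/Ksp = (3.33×10^-3)(1.060×10^-5) / 3.548×10^-7 = 0.0995

Ω = 0.0995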